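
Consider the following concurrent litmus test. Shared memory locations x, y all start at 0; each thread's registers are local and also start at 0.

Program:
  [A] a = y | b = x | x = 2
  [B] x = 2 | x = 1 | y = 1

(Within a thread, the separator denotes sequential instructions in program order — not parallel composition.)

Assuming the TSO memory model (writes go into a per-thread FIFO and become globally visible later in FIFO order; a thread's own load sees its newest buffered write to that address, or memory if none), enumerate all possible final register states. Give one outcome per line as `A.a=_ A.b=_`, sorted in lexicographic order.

A.a=0 A.b=0
A.a=0 A.b=1
A.a=0 A.b=2
A.a=1 A.b=1

outcome vector order: (A.a,A.b)
|TSO outcomes| = 4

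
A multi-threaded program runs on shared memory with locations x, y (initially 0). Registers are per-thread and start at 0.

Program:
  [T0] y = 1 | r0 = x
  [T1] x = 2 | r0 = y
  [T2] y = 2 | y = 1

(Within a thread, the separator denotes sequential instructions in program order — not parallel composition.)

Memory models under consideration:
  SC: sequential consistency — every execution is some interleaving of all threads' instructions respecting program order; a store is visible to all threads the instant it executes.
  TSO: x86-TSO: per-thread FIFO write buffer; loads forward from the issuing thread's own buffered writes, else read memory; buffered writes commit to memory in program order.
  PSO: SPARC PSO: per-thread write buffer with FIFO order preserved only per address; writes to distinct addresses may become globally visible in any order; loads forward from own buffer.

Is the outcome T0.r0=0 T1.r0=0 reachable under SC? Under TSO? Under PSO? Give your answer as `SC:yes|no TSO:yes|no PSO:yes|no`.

SC:no TSO:yes PSO:yes

outcome vector order: (T0.r0,T1.r0)
SC (5): 0/1; 0/2; 2/0; 2/1; 2/2
TSO (6): 0/0; 0/1; 0/2; 2/0; 2/1; 2/2
PSO (6): 0/0; 0/1; 0/2; 2/0; 2/1; 2/2
target 0/0 ∈ {TSO,PSO}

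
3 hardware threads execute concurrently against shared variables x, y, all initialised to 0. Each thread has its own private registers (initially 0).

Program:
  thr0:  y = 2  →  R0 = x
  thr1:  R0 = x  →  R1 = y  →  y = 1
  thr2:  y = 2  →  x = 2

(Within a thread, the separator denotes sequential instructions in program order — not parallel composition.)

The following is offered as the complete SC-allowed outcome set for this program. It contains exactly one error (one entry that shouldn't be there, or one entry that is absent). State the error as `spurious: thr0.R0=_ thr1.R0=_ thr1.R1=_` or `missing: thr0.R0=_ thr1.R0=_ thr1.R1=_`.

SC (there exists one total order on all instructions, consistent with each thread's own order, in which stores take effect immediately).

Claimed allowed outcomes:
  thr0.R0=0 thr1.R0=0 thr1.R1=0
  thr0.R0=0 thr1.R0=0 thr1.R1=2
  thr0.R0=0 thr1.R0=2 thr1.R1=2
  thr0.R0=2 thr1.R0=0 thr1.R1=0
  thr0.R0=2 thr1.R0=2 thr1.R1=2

outcome vector order: (thr0.R0,thr1.R0,thr1.R1)
SC (6): (0,0,0) (0,0,2) (0,2,2) (2,0,0) (2,0,2) (2,2,2)
SC∖claimed = {(2,0,2)}

missing: thr0.R0=2 thr1.R0=0 thr1.R1=2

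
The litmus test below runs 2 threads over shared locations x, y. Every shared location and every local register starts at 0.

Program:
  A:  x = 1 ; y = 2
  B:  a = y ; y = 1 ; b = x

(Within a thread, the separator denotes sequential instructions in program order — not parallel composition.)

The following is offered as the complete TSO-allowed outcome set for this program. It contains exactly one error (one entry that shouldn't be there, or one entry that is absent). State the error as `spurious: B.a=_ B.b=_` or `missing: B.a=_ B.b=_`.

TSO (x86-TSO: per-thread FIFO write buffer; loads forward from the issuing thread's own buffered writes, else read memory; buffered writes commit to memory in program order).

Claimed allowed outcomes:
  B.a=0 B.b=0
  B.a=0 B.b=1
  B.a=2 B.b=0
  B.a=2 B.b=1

spurious: B.a=2 B.b=0

outcome vector order: (B.a,B.b)
TSO: 3 outcomes — {0/0, 0/1, 2/1}
claimed∖TSO = {2/0}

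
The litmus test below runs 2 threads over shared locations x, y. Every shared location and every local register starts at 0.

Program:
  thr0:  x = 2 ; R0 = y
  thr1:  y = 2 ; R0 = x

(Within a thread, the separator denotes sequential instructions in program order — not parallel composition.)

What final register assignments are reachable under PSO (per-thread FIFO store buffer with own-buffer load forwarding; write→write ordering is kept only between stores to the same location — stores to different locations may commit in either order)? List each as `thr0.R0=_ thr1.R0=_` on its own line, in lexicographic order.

thr0.R0=0 thr1.R0=0
thr0.R0=0 thr1.R0=2
thr0.R0=2 thr1.R0=0
thr0.R0=2 thr1.R0=2

outcome vector order: (thr0.R0,thr1.R0)
|PSO outcomes| = 4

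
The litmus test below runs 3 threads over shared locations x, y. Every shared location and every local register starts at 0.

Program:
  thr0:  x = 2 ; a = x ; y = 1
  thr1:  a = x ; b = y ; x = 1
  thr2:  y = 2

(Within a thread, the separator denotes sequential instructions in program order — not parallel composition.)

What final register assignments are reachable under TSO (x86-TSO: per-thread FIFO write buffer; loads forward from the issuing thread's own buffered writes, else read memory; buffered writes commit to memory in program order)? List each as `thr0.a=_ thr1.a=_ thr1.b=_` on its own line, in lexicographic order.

outcome vector order: (thr0.a,thr1.a,thr1.b)
|TSO outcomes| = 10

thr0.a=1 thr1.a=0 thr1.b=0
thr0.a=1 thr1.a=0 thr1.b=2
thr0.a=1 thr1.a=2 thr1.b=0
thr0.a=1 thr1.a=2 thr1.b=2
thr0.a=2 thr1.a=0 thr1.b=0
thr0.a=2 thr1.a=0 thr1.b=1
thr0.a=2 thr1.a=0 thr1.b=2
thr0.a=2 thr1.a=2 thr1.b=0
thr0.a=2 thr1.a=2 thr1.b=1
thr0.a=2 thr1.a=2 thr1.b=2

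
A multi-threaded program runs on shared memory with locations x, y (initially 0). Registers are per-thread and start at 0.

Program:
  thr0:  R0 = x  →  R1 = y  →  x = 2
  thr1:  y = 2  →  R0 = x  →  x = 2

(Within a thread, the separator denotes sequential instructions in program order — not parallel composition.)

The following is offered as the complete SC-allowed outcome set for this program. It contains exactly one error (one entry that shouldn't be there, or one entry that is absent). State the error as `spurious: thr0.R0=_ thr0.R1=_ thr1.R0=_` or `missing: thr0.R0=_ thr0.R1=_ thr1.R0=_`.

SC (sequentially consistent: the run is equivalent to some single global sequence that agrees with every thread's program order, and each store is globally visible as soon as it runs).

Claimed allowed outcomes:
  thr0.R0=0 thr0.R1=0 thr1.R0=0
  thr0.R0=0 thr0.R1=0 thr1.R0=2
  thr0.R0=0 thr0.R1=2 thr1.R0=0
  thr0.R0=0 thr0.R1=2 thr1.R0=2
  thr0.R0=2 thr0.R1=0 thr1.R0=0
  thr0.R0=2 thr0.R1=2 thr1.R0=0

spurious: thr0.R0=2 thr0.R1=0 thr1.R0=0

outcome vector order: (thr0.R0,thr0.R1,thr1.R0)
under SC → 000; 002; 020; 022; 220
claimed∖SC = {200}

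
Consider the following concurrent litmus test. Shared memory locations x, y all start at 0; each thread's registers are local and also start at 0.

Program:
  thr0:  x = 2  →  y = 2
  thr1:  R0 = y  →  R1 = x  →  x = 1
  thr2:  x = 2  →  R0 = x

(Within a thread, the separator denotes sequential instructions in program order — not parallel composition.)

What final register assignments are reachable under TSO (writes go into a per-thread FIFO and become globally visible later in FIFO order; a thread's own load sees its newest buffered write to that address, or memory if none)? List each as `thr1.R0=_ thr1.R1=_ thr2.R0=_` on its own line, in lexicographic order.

thr1.R0=0 thr1.R1=0 thr2.R0=1
thr1.R0=0 thr1.R1=0 thr2.R0=2
thr1.R0=0 thr1.R1=2 thr2.R0=1
thr1.R0=0 thr1.R1=2 thr2.R0=2
thr1.R0=2 thr1.R1=2 thr2.R0=1
thr1.R0=2 thr1.R1=2 thr2.R0=2

outcome vector order: (thr1.R0,thr1.R1,thr2.R0)
|TSO outcomes| = 6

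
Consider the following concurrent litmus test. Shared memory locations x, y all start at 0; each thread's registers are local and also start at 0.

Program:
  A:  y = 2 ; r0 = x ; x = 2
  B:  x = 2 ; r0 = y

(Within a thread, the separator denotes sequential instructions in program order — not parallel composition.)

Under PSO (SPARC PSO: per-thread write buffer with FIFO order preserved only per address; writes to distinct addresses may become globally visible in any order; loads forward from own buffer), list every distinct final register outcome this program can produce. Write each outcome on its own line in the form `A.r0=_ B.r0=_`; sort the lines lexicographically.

A.r0=0 B.r0=0
A.r0=0 B.r0=2
A.r0=2 B.r0=0
A.r0=2 B.r0=2

outcome vector order: (A.r0,B.r0)
|PSO outcomes| = 4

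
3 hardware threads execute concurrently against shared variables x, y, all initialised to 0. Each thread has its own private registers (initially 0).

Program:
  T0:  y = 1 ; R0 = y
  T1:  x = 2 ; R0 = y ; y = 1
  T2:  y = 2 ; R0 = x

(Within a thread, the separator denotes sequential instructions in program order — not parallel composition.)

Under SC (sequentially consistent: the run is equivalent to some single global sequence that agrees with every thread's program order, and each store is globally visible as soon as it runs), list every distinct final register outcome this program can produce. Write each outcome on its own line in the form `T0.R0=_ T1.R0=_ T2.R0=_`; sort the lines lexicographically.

outcome vector order: (T0.R0,T1.R0,T2.R0)
|SC outcomes| = 9

T0.R0=1 T1.R0=0 T2.R0=2
T0.R0=1 T1.R0=1 T2.R0=0
T0.R0=1 T1.R0=1 T2.R0=2
T0.R0=1 T1.R0=2 T2.R0=0
T0.R0=1 T1.R0=2 T2.R0=2
T0.R0=2 T1.R0=0 T2.R0=2
T0.R0=2 T1.R0=1 T2.R0=2
T0.R0=2 T1.R0=2 T2.R0=0
T0.R0=2 T1.R0=2 T2.R0=2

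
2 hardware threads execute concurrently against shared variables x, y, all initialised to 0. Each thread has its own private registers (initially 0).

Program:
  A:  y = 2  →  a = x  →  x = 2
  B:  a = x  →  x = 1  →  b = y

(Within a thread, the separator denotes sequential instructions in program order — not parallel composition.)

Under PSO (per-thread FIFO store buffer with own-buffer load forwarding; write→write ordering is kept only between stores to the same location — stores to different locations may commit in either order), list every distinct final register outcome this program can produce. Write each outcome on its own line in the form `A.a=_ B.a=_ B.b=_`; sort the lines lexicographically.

outcome vector order: (A.a,B.a,B.b)
|PSO outcomes| = 6

A.a=0 B.a=0 B.b=0
A.a=0 B.a=0 B.b=2
A.a=0 B.a=2 B.b=0
A.a=0 B.a=2 B.b=2
A.a=1 B.a=0 B.b=0
A.a=1 B.a=0 B.b=2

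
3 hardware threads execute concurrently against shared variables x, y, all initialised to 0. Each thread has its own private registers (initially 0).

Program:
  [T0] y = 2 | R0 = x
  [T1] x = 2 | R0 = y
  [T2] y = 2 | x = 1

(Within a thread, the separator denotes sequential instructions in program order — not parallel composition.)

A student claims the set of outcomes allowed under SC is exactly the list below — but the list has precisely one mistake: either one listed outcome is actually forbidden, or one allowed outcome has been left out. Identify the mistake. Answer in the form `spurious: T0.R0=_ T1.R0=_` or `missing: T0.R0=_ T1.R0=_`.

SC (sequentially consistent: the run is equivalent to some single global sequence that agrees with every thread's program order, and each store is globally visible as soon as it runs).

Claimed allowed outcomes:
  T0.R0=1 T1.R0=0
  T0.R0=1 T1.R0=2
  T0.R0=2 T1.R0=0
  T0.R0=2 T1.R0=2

missing: T0.R0=0 T1.R0=2

outcome vector order: (T0.R0,T1.R0)
SC (5): 02; 10; 12; 20; 22
SC∖claimed = {02}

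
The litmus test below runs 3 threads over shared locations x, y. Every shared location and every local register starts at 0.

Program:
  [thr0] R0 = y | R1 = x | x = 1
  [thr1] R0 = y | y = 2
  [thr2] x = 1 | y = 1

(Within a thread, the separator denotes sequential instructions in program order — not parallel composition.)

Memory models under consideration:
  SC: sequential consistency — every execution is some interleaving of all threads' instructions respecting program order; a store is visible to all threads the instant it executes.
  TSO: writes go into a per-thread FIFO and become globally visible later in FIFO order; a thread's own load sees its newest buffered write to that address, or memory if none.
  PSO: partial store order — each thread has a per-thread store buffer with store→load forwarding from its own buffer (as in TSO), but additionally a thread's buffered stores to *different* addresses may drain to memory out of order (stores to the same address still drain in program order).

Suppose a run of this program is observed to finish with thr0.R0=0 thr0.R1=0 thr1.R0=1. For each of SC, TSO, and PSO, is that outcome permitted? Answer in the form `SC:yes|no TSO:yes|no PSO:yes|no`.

SC:yes TSO:yes PSO:yes

outcome vector order: (thr0.R0,thr0.R1,thr1.R0)
SC (9): 000, 001, 010, 011, 110, 111, 200, 210, 211
TSO (9): 000, 001, 010, 011, 110, 111, 200, 210, 211
PSO (12): 000, 001, 010, 011, 100, 101, 110, 111, 200, 201, 210, 211
target 001 ∈ {SC,TSO,PSO}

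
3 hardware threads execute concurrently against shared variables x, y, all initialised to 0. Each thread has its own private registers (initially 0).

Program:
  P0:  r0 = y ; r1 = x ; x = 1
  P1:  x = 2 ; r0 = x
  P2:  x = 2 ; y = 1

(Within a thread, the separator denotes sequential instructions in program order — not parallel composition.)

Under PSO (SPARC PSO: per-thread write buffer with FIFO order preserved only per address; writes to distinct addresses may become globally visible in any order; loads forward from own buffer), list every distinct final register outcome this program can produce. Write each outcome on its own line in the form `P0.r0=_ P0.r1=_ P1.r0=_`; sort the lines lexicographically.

P0.r0=0 P0.r1=0 P1.r0=1
P0.r0=0 P0.r1=0 P1.r0=2
P0.r0=0 P0.r1=2 P1.r0=1
P0.r0=0 P0.r1=2 P1.r0=2
P0.r0=1 P0.r1=0 P1.r0=1
P0.r0=1 P0.r1=0 P1.r0=2
P0.r0=1 P0.r1=2 P1.r0=1
P0.r0=1 P0.r1=2 P1.r0=2

outcome vector order: (P0.r0,P0.r1,P1.r0)
|PSO outcomes| = 8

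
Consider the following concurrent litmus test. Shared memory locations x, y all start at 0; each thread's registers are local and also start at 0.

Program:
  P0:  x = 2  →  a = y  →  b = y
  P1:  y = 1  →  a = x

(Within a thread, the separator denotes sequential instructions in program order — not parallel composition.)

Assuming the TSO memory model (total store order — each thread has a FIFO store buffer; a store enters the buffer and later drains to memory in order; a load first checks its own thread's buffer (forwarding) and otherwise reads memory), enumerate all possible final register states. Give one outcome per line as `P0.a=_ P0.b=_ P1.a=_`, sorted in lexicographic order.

outcome vector order: (P0.a,P0.b,P1.a)
|TSO outcomes| = 6

P0.a=0 P0.b=0 P1.a=0
P0.a=0 P0.b=0 P1.a=2
P0.a=0 P0.b=1 P1.a=0
P0.a=0 P0.b=1 P1.a=2
P0.a=1 P0.b=1 P1.a=0
P0.a=1 P0.b=1 P1.a=2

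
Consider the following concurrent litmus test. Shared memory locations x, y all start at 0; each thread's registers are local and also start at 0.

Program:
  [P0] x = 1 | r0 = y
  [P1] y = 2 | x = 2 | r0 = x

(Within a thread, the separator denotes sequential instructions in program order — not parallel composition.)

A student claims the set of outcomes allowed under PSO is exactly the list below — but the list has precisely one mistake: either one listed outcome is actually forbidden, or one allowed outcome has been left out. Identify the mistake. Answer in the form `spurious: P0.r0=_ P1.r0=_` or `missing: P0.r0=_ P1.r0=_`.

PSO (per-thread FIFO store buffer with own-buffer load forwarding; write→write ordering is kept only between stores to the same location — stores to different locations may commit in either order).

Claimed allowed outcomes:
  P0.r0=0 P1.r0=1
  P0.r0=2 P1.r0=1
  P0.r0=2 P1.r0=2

outcome vector order: (P0.r0,P1.r0)
PSO (4): 01, 02, 21, 22
PSO∖claimed = {02}

missing: P0.r0=0 P1.r0=2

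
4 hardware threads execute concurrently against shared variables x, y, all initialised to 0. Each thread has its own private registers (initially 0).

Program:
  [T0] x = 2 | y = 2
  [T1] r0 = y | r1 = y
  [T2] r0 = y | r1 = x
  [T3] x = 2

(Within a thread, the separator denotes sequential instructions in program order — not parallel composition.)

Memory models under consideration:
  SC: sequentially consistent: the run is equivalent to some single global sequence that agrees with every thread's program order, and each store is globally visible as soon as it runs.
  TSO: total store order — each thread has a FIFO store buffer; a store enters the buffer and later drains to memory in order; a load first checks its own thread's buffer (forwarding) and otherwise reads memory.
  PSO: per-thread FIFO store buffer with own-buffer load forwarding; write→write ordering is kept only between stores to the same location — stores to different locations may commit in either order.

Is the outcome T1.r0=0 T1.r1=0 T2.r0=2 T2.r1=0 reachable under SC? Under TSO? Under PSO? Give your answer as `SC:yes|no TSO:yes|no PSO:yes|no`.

outcome vector order: (T1.r0,T1.r1,T2.r0,T2.r1)
under SC → (0,0,0,0) (0,0,0,2) (0,0,2,2) (0,2,0,0) (0,2,0,2) (0,2,2,2) (2,2,0,0) (2,2,0,2) (2,2,2,2)
under TSO → (0,0,0,0) (0,0,0,2) (0,0,2,2) (0,2,0,0) (0,2,0,2) (0,2,2,2) (2,2,0,0) (2,2,0,2) (2,2,2,2)
under PSO → (0,0,0,0) (0,0,0,2) (0,0,2,0) (0,0,2,2) (0,2,0,0) (0,2,0,2) (0,2,2,0) (0,2,2,2) (2,2,0,0) (2,2,0,2) (2,2,2,0) (2,2,2,2)
target (0,0,2,0) ∈ {PSO}

SC:no TSO:no PSO:yes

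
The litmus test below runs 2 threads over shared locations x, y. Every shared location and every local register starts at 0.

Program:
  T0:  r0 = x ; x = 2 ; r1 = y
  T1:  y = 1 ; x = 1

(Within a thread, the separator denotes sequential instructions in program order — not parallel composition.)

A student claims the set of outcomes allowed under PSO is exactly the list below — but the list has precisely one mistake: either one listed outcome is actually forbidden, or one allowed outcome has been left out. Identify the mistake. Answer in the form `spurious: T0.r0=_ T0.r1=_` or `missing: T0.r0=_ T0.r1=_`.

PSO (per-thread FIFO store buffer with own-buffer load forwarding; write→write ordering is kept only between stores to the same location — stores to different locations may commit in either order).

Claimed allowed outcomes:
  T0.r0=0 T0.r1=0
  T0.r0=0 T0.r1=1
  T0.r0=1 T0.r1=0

missing: T0.r0=1 T0.r1=1

outcome vector order: (T0.r0,T0.r1)
under PSO → (0,0), (0,1), (1,0), (1,1)
PSO∖claimed = {(1,1)}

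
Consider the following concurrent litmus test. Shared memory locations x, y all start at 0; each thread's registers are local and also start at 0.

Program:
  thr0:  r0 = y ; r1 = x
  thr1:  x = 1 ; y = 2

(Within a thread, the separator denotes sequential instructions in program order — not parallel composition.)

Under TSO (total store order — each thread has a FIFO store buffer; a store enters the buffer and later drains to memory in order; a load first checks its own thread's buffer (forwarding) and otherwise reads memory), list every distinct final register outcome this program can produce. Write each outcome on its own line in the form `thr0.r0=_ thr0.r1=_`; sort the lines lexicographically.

thr0.r0=0 thr0.r1=0
thr0.r0=0 thr0.r1=1
thr0.r0=2 thr0.r1=1

outcome vector order: (thr0.r0,thr0.r1)
|TSO outcomes| = 3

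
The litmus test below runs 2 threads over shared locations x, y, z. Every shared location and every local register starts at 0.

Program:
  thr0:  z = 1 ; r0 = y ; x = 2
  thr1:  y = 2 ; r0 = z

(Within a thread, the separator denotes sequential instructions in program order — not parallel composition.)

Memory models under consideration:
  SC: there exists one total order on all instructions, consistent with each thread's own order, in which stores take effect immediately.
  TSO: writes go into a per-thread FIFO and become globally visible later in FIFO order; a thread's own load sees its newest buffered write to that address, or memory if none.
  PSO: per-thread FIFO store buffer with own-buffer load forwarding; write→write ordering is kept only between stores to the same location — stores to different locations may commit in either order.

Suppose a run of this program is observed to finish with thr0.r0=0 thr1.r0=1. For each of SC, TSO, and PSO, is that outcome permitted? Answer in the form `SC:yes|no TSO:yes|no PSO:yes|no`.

SC:yes TSO:yes PSO:yes

outcome vector order: (thr0.r0,thr1.r0)
under SC → 0/1 2/0 2/1
under TSO → 0/0 0/1 2/0 2/1
under PSO → 0/0 0/1 2/0 2/1
target 0/1 ∈ {SC,TSO,PSO}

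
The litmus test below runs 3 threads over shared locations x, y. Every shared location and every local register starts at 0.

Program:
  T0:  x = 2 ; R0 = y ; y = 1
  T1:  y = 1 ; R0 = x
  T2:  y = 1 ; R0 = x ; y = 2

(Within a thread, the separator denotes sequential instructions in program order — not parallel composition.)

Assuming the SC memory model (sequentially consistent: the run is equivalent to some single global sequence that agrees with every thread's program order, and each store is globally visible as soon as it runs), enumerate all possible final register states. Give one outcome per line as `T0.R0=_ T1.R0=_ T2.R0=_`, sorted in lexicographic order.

T0.R0=0 T1.R0=2 T2.R0=2
T0.R0=1 T1.R0=0 T2.R0=0
T0.R0=1 T1.R0=0 T2.R0=2
T0.R0=1 T1.R0=2 T2.R0=0
T0.R0=1 T1.R0=2 T2.R0=2
T0.R0=2 T1.R0=0 T2.R0=0
T0.R0=2 T1.R0=0 T2.R0=2
T0.R0=2 T1.R0=2 T2.R0=0
T0.R0=2 T1.R0=2 T2.R0=2

outcome vector order: (T0.R0,T1.R0,T2.R0)
|SC outcomes| = 9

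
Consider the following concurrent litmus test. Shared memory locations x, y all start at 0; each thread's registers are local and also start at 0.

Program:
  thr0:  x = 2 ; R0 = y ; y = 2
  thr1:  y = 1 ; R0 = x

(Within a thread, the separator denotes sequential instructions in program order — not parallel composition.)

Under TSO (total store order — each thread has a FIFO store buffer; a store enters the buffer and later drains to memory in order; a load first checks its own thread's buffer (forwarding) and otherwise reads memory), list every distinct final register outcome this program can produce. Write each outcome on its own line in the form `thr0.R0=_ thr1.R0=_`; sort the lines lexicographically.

outcome vector order: (thr0.R0,thr1.R0)
|TSO outcomes| = 4

thr0.R0=0 thr1.R0=0
thr0.R0=0 thr1.R0=2
thr0.R0=1 thr1.R0=0
thr0.R0=1 thr1.R0=2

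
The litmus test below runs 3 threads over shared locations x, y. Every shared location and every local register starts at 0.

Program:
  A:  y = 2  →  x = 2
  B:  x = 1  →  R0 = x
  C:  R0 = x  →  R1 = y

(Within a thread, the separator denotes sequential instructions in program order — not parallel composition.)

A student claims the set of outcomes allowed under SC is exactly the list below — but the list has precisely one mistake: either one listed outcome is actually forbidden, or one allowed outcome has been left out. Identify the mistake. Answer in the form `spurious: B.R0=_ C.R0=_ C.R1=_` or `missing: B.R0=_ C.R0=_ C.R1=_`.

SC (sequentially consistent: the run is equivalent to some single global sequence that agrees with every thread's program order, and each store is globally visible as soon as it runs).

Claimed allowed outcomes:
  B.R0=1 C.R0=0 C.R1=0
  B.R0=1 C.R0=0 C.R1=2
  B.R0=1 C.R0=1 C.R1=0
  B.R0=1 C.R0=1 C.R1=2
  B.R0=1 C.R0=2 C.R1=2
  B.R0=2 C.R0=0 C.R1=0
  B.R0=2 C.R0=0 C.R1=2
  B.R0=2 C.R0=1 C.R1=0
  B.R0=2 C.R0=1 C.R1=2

outcome vector order: (B.R0,C.R0,C.R1)
under SC → 1/0/0; 1/0/2; 1/1/0; 1/1/2; 1/2/2; 2/0/0; 2/0/2; 2/1/0; 2/1/2; 2/2/2
SC∖claimed = {2/2/2}

missing: B.R0=2 C.R0=2 C.R1=2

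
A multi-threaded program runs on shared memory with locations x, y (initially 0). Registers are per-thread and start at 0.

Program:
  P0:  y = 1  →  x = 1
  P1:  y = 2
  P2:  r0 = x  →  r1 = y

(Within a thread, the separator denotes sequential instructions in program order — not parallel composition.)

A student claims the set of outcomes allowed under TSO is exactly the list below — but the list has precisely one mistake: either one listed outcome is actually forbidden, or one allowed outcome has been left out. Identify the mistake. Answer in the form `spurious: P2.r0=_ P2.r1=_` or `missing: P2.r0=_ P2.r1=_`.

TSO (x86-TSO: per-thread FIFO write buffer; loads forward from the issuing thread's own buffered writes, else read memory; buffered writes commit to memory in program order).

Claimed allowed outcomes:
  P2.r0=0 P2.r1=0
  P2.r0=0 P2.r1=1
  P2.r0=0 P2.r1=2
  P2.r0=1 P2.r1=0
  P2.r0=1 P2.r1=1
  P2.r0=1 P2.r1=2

spurious: P2.r0=1 P2.r1=0

outcome vector order: (P2.r0,P2.r1)
TSO (5): 0/0; 0/1; 0/2; 1/1; 1/2
claimed∖TSO = {1/0}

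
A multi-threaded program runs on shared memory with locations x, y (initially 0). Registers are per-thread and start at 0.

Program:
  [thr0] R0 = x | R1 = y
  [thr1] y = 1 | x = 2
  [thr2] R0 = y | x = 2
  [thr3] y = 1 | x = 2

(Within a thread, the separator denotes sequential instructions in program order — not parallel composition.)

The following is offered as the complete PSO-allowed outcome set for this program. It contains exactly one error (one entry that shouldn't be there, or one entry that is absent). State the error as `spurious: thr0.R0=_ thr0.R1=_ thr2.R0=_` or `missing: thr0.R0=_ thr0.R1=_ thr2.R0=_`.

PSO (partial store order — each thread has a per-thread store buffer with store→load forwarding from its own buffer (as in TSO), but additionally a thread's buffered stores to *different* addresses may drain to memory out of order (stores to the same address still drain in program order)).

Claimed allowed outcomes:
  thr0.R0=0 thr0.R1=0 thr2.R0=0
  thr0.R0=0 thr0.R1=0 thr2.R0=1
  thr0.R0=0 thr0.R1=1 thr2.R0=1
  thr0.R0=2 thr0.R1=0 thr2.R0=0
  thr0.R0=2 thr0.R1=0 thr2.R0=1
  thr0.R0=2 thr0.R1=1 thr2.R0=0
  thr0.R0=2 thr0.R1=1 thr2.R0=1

outcome vector order: (thr0.R0,thr0.R1,thr2.R0)
PSO: 8 outcomes — {0/0/0; 0/0/1; 0/1/0; 0/1/1; 2/0/0; 2/0/1; 2/1/0; 2/1/1}
PSO∖claimed = {0/1/0}

missing: thr0.R0=0 thr0.R1=1 thr2.R0=0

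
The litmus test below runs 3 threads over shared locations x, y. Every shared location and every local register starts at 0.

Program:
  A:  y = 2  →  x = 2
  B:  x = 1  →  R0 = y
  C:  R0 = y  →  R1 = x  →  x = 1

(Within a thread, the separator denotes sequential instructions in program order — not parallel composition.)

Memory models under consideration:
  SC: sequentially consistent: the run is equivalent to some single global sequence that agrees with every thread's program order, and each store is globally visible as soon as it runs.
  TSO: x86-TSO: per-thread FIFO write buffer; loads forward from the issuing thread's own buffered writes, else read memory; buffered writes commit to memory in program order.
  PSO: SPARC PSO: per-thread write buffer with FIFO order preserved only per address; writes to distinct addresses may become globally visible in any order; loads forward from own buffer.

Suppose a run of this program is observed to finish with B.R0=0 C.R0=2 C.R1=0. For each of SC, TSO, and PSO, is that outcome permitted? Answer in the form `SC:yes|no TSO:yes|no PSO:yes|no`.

outcome vector order: (B.R0,C.R0,C.R1)
SC (11): (0,0,0), (0,0,1), (0,0,2), (0,2,1), (0,2,2), (2,0,0), (2,0,1), (2,0,2), (2,2,0), (2,2,1), (2,2,2)
TSO (12): (0,0,0), (0,0,1), (0,0,2), (0,2,0), (0,2,1), (0,2,2), (2,0,0), (2,0,1), (2,0,2), (2,2,0), (2,2,1), (2,2,2)
PSO (12): (0,0,0), (0,0,1), (0,0,2), (0,2,0), (0,2,1), (0,2,2), (2,0,0), (2,0,1), (2,0,2), (2,2,0), (2,2,1), (2,2,2)
target (0,2,0) ∈ {TSO,PSO}

SC:no TSO:yes PSO:yes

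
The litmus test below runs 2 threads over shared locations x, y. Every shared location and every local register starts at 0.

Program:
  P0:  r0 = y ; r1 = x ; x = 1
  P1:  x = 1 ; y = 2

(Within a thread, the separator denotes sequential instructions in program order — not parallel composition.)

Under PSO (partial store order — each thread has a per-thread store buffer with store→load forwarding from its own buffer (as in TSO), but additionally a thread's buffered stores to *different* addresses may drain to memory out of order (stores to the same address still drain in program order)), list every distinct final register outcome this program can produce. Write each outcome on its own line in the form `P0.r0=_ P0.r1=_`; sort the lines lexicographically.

outcome vector order: (P0.r0,P0.r1)
|PSO outcomes| = 4

P0.r0=0 P0.r1=0
P0.r0=0 P0.r1=1
P0.r0=2 P0.r1=0
P0.r0=2 P0.r1=1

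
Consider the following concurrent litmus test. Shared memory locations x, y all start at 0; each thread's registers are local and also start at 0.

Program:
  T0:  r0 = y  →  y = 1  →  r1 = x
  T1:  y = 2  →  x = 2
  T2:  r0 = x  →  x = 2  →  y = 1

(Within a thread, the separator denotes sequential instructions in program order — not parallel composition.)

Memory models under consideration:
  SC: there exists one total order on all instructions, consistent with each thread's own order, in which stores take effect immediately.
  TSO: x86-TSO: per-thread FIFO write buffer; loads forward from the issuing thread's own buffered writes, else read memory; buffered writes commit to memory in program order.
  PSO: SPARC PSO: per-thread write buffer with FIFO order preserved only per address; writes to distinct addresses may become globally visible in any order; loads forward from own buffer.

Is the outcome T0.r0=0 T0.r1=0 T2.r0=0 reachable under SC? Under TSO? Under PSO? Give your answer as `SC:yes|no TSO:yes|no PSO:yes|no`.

outcome vector order: (T0.r0,T0.r1,T2.r0)
SC: 10 outcomes — {<0 0 0>; <0 0 2>; <0 2 0>; <0 2 2>; <1 2 0>; <1 2 2>; <2 0 0>; <2 0 2>; <2 2 0>; <2 2 2>}
TSO: 10 outcomes — {<0 0 0>; <0 0 2>; <0 2 0>; <0 2 2>; <1 2 0>; <1 2 2>; <2 0 0>; <2 0 2>; <2 2 0>; <2 2 2>}
PSO: 11 outcomes — {<0 0 0>; <0 0 2>; <0 2 0>; <0 2 2>; <1 0 0>; <1 2 0>; <1 2 2>; <2 0 0>; <2 0 2>; <2 2 0>; <2 2 2>}
target <0 0 0> ∈ {SC,TSO,PSO}

SC:yes TSO:yes PSO:yes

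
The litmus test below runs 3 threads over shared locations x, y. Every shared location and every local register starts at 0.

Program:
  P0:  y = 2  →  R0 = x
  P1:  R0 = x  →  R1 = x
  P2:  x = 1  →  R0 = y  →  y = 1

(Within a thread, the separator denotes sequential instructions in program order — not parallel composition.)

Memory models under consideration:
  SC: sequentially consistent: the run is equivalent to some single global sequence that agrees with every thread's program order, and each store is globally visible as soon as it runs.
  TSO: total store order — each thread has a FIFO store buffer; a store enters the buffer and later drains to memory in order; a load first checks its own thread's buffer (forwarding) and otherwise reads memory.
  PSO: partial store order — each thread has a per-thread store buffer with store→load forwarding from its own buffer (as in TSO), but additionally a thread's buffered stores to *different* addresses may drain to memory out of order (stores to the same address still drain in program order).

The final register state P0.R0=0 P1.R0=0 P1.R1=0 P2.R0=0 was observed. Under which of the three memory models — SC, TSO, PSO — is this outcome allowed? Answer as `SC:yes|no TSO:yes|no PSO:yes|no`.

SC:no TSO:yes PSO:yes

outcome vector order: (P0.R0,P1.R0,P1.R1,P2.R0)
[SC] allowed = {0/0/0/2 0/0/1/2 0/1/1/2 1/0/0/0 1/0/0/2 1/0/1/0 1/0/1/2 1/1/1/0 1/1/1/2}
[TSO] allowed = {0/0/0/0 0/0/0/2 0/0/1/0 0/0/1/2 0/1/1/0 0/1/1/2 1/0/0/0 1/0/0/2 1/0/1/0 1/0/1/2 1/1/1/0 1/1/1/2}
[PSO] allowed = {0/0/0/0 0/0/0/2 0/0/1/0 0/0/1/2 0/1/1/0 0/1/1/2 1/0/0/0 1/0/0/2 1/0/1/0 1/0/1/2 1/1/1/0 1/1/1/2}
target 0/0/0/0 ∈ {TSO,PSO}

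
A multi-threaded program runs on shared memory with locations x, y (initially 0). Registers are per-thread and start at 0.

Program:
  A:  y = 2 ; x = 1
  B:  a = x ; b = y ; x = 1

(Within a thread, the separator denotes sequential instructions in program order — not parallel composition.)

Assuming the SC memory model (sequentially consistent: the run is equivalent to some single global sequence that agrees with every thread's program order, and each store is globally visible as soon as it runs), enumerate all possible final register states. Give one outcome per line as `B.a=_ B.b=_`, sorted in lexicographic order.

B.a=0 B.b=0
B.a=0 B.b=2
B.a=1 B.b=2

outcome vector order: (B.a,B.b)
|SC outcomes| = 3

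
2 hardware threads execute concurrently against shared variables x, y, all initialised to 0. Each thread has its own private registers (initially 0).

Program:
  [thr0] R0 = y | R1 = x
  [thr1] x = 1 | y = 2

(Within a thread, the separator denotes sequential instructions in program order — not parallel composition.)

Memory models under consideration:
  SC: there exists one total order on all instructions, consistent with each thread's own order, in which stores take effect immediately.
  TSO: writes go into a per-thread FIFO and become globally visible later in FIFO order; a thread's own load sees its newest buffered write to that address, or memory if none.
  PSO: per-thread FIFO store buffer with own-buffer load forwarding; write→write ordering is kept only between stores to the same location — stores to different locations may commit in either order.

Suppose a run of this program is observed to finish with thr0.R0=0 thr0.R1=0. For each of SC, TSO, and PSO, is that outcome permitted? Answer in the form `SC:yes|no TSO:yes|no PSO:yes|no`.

outcome vector order: (thr0.R0,thr0.R1)
[SC] allowed = {<0 0> <0 1> <2 1>}
[TSO] allowed = {<0 0> <0 1> <2 1>}
[PSO] allowed = {<0 0> <0 1> <2 0> <2 1>}
target <0 0> ∈ {SC,TSO,PSO}

SC:yes TSO:yes PSO:yes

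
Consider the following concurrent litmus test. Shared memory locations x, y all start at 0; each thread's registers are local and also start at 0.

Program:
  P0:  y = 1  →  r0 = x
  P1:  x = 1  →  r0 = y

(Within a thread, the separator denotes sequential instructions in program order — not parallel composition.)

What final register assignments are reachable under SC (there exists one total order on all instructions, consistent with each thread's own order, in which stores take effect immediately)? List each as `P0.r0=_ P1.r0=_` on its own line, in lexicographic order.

outcome vector order: (P0.r0,P1.r0)
|SC outcomes| = 3

P0.r0=0 P1.r0=1
P0.r0=1 P1.r0=0
P0.r0=1 P1.r0=1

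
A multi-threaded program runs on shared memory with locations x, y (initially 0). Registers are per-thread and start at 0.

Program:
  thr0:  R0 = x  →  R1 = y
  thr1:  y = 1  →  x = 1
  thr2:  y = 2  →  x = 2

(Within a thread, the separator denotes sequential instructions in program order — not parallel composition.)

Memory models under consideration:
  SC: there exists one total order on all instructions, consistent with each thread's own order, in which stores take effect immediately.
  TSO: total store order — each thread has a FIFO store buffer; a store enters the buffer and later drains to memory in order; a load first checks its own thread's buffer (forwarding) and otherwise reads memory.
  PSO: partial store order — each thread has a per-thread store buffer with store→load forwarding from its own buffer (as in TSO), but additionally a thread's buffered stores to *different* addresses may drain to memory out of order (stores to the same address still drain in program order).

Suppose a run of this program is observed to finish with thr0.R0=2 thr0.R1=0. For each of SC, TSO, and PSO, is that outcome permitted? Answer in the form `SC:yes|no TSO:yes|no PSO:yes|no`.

outcome vector order: (thr0.R0,thr0.R1)
under SC → 0/0 0/1 0/2 1/1 1/2 2/1 2/2
under TSO → 0/0 0/1 0/2 1/1 1/2 2/1 2/2
under PSO → 0/0 0/1 0/2 1/0 1/1 1/2 2/0 2/1 2/2
target 2/0 ∈ {PSO}

SC:no TSO:no PSO:yes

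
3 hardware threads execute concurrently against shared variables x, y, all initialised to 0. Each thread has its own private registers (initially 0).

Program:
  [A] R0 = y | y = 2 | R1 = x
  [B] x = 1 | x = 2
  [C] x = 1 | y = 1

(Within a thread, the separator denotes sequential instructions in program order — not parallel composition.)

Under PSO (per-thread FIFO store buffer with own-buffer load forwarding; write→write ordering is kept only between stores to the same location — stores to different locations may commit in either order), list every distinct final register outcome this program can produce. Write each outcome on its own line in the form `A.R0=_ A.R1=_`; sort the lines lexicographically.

outcome vector order: (A.R0,A.R1)
|PSO outcomes| = 6

A.R0=0 A.R1=0
A.R0=0 A.R1=1
A.R0=0 A.R1=2
A.R0=1 A.R1=0
A.R0=1 A.R1=1
A.R0=1 A.R1=2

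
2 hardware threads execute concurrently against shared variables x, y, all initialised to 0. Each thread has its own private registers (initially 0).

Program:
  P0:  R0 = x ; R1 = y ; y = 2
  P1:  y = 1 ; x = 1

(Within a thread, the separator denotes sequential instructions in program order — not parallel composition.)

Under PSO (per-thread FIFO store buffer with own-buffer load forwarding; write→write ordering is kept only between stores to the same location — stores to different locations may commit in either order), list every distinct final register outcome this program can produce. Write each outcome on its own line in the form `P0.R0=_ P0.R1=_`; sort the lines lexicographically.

outcome vector order: (P0.R0,P0.R1)
|PSO outcomes| = 4

P0.R0=0 P0.R1=0
P0.R0=0 P0.R1=1
P0.R0=1 P0.R1=0
P0.R0=1 P0.R1=1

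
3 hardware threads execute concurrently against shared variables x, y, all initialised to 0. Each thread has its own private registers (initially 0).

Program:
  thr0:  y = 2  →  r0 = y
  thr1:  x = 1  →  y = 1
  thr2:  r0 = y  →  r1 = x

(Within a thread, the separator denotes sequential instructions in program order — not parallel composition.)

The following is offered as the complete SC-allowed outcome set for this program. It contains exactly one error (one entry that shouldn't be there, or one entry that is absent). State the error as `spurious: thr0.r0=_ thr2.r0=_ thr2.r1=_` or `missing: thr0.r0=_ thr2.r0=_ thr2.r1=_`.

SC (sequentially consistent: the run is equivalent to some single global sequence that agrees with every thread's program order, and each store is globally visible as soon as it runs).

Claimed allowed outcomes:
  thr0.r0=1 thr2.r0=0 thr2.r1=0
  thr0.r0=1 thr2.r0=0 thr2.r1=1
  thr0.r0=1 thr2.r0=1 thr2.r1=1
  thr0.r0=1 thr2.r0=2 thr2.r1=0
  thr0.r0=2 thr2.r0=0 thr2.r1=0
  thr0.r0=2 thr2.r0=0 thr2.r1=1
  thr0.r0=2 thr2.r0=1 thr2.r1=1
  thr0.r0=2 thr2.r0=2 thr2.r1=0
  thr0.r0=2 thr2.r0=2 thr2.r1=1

outcome vector order: (thr0.r0,thr2.r0,thr2.r1)
[SC] allowed = {(1,0,0), (1,0,1), (1,1,1), (1,2,0), (1,2,1), (2,0,0), (2,0,1), (2,1,1), (2,2,0), (2,2,1)}
SC∖claimed = {(1,2,1)}

missing: thr0.r0=1 thr2.r0=2 thr2.r1=1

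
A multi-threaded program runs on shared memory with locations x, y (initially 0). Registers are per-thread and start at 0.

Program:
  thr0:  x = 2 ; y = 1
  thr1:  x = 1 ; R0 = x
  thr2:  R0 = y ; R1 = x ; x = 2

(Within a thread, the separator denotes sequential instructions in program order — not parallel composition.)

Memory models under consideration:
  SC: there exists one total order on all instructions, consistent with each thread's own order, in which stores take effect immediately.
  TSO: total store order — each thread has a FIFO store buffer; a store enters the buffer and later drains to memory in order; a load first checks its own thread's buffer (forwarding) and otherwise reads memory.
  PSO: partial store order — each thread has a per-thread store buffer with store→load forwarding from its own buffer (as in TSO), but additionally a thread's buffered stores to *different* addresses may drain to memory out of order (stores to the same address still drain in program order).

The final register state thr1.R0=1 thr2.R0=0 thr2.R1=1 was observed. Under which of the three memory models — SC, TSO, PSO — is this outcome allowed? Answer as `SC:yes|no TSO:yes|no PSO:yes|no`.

outcome vector order: (thr1.R0,thr2.R0,thr2.R1)
SC (10): <1 0 0>, <1 0 1>, <1 0 2>, <1 1 1>, <1 1 2>, <2 0 0>, <2 0 1>, <2 0 2>, <2 1 1>, <2 1 2>
TSO (10): <1 0 0>, <1 0 1>, <1 0 2>, <1 1 1>, <1 1 2>, <2 0 0>, <2 0 1>, <2 0 2>, <2 1 1>, <2 1 2>
PSO (12): <1 0 0>, <1 0 1>, <1 0 2>, <1 1 0>, <1 1 1>, <1 1 2>, <2 0 0>, <2 0 1>, <2 0 2>, <2 1 0>, <2 1 1>, <2 1 2>
target <1 0 1> ∈ {SC,TSO,PSO}

SC:yes TSO:yes PSO:yes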